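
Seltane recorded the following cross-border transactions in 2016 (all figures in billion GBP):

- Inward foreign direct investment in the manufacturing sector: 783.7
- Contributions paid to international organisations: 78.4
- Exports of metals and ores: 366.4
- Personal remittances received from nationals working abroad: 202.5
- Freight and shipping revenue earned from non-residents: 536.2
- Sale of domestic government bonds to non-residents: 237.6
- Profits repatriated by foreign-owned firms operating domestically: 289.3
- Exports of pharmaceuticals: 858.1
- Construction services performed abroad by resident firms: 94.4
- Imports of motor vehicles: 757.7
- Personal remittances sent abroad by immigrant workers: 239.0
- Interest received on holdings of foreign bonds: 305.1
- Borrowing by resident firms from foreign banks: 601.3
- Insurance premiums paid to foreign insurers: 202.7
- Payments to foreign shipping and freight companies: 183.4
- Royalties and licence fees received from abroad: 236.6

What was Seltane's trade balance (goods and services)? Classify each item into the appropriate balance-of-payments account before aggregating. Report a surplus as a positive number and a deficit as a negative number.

947.9

Goods: 366.4 + 858.1 - 757.7 = 466.8
Services: 236.6 - 183.4 - 202.7 + 536.2 + 94.4 = 481.1
Trade balance = 466.8 + 481.1 = 947.9
(Excluded from the trade balance — financial account: inward foreign direct investment in the manufacturing sector 783.7, sale of domestic government bonds to non-residents 237.6, borrowing by resident firms from foreign banks 601.3; secondary income: contributions paid to international organisations 78.4, personal remittances received from nationals working abroad 202.5, personal remittances sent abroad by immigrant workers 239.0; primary income: profits repatriated by foreign-owned firms operating domestically 289.3, interest received on holdings of foreign bonds 305.1.)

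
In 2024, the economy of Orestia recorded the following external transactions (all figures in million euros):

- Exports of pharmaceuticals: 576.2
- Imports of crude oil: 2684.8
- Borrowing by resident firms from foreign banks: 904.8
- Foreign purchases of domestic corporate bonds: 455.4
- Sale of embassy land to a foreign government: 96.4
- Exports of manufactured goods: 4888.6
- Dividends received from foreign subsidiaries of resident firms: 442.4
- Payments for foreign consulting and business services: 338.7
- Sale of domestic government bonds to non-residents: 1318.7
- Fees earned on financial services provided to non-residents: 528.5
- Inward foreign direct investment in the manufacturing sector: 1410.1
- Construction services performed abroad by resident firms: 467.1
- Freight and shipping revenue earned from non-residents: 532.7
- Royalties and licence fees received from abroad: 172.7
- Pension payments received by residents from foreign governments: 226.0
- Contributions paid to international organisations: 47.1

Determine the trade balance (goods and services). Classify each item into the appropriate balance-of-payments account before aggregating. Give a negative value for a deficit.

Goods: -2684.8 + 576.2 + 4888.6 = 2780.0
Services: 467.1 + 172.7 - 338.7 + 532.7 + 528.5 = 1362.3
Trade balance = 2780.0 + 1362.3 = 4142.3
(Excluded from the trade balance — financial account: borrowing by resident firms from foreign banks 904.8, foreign purchases of domestic corporate bonds 455.4, sale of domestic government bonds to non-residents 1318.7, inward foreign direct investment in the manufacturing sector 1410.1; capital account: sale of embassy land to a foreign government 96.4; primary income: dividends received from foreign subsidiaries of resident firms 442.4; secondary income: pension payments received by residents from foreign governments 226.0, contributions paid to international organisations 47.1.)

4142.3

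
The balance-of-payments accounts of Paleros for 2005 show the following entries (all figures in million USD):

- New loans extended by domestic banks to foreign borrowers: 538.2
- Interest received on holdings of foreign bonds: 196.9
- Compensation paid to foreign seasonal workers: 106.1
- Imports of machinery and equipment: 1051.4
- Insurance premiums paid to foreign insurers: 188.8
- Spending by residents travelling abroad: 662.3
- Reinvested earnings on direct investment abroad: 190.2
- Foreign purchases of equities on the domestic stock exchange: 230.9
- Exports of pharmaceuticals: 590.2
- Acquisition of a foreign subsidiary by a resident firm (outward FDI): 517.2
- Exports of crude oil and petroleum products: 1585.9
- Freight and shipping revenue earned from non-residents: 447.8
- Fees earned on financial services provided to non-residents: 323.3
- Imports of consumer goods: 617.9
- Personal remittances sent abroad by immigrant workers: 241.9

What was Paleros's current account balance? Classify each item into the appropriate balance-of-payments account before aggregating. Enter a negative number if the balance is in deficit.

465.9

Goods: 1585.9 + 590.2 - 617.9 - 1051.4 = 506.8
Services: 447.8 - 188.8 + 323.3 - 662.3 = -80.0
Primary income: 190.2 - 106.1 + 196.9 = 281.0
Secondary income: -241.9
Current account = 506.8 + (-80.0) + 281.0 + (-241.9) = 465.9
(Excluded from the current account — financial account: new loans extended by domestic banks to foreign borrowers 538.2, foreign purchases of equities on the domestic stock exchange 230.9, acquisition of a foreign subsidiary by a resident firm (outward FDI) 517.2.)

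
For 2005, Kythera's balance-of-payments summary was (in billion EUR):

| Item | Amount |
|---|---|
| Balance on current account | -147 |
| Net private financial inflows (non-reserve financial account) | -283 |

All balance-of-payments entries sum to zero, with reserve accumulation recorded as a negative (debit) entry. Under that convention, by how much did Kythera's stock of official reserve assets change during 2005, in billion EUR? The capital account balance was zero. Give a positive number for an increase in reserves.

Official reserve transactions balance = -((-147) + (-283)) = 430
An accumulation of reserves is recorded as a debit (negative entry), so the change in the stock of reserves is the negative of that balance.
Change in official reserves = -(430) = -430

-430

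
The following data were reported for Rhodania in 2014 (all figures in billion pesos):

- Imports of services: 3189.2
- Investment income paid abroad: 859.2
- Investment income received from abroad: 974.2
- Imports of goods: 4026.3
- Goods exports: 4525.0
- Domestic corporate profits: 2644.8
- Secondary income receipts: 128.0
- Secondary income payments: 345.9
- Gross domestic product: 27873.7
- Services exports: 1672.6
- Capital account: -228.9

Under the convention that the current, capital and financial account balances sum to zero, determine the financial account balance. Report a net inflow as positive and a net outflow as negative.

1349.7

Goods balance = 4525.0 - 4026.3 = 498.7
Services balance = 1672.6 - 3189.2 = -1516.6
Trade balance (goods + services) = 498.7 + (-1516.6) = -1017.9
Net primary income = 974.2 - 859.2 = 115.0
Net secondary income = 128.0 - 345.9 = -217.9
Current account = -1017.9 + 115.0 + (-217.9) = -1120.8
Financial account = -(-1120.8 + (-228.9)) = 1349.7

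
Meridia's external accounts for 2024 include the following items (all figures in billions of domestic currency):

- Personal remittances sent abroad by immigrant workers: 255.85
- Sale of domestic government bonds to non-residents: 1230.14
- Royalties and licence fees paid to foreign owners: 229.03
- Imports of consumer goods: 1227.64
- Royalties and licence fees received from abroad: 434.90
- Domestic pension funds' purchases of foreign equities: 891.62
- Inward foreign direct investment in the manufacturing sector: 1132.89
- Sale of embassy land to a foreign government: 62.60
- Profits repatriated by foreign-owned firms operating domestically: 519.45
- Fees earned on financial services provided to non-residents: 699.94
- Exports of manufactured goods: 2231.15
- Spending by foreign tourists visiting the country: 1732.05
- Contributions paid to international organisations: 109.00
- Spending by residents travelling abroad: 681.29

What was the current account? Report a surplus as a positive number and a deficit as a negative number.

2075.78

Goods: 2231.15 - 1227.64 = 1003.51
Services: 434.90 - 681.29 + 1732.05 - 229.03 + 699.94 = 1956.57
Primary income: -519.45
Secondary income: -109.00 - 255.85 = -364.85
Current account = 1003.51 + 1956.57 + (-519.45) + (-364.85) = 2075.78
(Excluded from the current account — financial account: sale of domestic government bonds to non-residents 1230.14, domestic pension funds' purchases of foreign equities 891.62, inward foreign direct investment in the manufacturing sector 1132.89; capital account: sale of embassy land to a foreign government 62.60.)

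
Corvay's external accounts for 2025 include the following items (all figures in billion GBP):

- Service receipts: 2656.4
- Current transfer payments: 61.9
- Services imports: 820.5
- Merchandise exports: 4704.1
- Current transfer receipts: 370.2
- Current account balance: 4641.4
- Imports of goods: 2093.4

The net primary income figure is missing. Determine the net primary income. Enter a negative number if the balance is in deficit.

-113.5

Current account = goods balance + services balance + net primary income + net secondary income
Sum of the known components = 4754.9
Net primary income = CA - (known components) = 4641.4 - 4754.9 = -113.5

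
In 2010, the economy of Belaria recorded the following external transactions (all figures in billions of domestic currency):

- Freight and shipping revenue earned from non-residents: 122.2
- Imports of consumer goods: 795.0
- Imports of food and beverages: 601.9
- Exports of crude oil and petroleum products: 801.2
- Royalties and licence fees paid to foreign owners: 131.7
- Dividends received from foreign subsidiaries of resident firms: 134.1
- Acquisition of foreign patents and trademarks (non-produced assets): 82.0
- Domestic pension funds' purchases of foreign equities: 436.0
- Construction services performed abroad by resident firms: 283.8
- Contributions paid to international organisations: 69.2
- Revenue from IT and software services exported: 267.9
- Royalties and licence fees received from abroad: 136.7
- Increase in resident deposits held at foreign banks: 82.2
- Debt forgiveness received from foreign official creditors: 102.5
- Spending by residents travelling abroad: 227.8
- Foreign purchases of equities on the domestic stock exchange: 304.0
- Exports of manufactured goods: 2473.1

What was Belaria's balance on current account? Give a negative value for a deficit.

Goods: -795.0 - 601.9 + 801.2 + 2473.1 = 1877.4
Services: -131.7 + 136.7 + 122.2 - 227.8 + 267.9 + 283.8 = 451.1
Primary income: 134.1
Secondary income: -69.2
Current account = 1877.4 + 451.1 + 134.1 + (-69.2) = 2393.4
(Excluded from the current account — capital account: acquisition of foreign patents and trademarks (non-produced assets) 82.0, debt forgiveness received from foreign official creditors 102.5; financial account: domestic pension funds' purchases of foreign equities 436.0, increase in resident deposits held at foreign banks 82.2, foreign purchases of equities on the domestic stock exchange 304.0.)

2393.4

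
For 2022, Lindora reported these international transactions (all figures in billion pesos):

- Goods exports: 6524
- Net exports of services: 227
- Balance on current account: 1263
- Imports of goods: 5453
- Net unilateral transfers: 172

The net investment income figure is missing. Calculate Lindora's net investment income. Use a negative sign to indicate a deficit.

-207

Current account = goods balance + services balance + net primary income + net secondary income
Sum of the known components = 1470
Net investment income = CA - (known components) = 1263 - 1470 = -207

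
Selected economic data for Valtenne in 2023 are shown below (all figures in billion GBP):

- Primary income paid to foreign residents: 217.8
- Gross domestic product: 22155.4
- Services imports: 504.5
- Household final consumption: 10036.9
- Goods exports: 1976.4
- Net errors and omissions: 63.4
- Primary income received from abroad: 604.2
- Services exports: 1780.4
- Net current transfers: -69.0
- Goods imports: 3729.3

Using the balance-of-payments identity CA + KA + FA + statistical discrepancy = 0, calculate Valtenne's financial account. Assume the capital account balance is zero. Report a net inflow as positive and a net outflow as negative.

96.2

Goods balance = 1976.4 - 3729.3 = -1752.9
Services balance = 1780.4 - 504.5 = 1275.9
Trade balance (goods + services) = -1752.9 + 1275.9 = -477.0
Net primary income = 604.2 - 217.8 = 386.4
Net secondary income = -69.0
Current account = -477.0 + 386.4 + (-69.0) = -159.6
Financial account = -(-159.6 + 63.4) = 96.2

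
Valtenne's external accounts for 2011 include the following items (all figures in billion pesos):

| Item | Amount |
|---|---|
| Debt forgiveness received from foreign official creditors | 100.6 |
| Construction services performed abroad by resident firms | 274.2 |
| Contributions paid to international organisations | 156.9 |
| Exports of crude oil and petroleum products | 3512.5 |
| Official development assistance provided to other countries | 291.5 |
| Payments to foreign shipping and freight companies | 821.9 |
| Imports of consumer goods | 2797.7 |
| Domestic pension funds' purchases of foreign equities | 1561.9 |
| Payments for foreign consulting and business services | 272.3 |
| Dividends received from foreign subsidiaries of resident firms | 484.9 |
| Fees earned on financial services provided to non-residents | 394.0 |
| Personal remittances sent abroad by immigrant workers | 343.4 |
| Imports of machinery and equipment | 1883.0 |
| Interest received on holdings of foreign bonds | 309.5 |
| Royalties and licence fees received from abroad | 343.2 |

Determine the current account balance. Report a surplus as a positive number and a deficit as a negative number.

Goods: -2797.7 + 3512.5 - 1883.0 = -1168.2
Services: -272.3 + 343.2 + 394.0 - 821.9 + 274.2 = -82.8
Primary income: 309.5 + 484.9 = 794.4
Secondary income: -291.5 - 343.4 - 156.9 = -791.8
Current account = (-1168.2) + (-82.8) + 794.4 + (-791.8) = -1248.4
(Excluded from the current account — capital account: debt forgiveness received from foreign official creditors 100.6; financial account: domestic pension funds' purchases of foreign equities 1561.9.)

-1248.4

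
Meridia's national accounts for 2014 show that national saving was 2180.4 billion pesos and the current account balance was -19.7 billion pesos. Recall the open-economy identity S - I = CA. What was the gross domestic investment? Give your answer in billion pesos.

2200.1

I = S - CA = 2180.4 - (-19.7) = 2200.1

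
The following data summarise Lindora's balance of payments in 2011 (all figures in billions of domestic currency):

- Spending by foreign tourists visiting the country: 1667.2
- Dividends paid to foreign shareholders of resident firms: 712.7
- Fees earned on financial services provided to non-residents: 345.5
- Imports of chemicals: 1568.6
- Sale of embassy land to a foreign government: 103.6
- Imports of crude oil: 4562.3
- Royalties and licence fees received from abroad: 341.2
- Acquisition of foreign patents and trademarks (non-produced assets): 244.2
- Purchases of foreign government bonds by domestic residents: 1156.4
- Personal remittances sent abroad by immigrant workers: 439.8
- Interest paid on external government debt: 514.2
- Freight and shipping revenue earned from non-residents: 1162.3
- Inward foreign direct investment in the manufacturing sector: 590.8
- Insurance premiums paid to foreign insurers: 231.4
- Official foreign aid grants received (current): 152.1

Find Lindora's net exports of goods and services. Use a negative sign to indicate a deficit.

-2846.1

Goods: -1568.6 - 4562.3 = -6130.9
Services: 341.2 - 231.4 + 1162.3 + 1667.2 + 345.5 = 3284.8
Trade balance = -6130.9 + 3284.8 = -2846.1
(Excluded from the trade balance — primary income: dividends paid to foreign shareholders of resident firms 712.7, interest paid on external government debt 514.2; capital account: sale of embassy land to a foreign government 103.6, acquisition of foreign patents and trademarks (non-produced assets) 244.2; financial account: purchases of foreign government bonds by domestic residents 1156.4, inward foreign direct investment in the manufacturing sector 590.8; secondary income: personal remittances sent abroad by immigrant workers 439.8, official foreign aid grants received (current) 152.1.)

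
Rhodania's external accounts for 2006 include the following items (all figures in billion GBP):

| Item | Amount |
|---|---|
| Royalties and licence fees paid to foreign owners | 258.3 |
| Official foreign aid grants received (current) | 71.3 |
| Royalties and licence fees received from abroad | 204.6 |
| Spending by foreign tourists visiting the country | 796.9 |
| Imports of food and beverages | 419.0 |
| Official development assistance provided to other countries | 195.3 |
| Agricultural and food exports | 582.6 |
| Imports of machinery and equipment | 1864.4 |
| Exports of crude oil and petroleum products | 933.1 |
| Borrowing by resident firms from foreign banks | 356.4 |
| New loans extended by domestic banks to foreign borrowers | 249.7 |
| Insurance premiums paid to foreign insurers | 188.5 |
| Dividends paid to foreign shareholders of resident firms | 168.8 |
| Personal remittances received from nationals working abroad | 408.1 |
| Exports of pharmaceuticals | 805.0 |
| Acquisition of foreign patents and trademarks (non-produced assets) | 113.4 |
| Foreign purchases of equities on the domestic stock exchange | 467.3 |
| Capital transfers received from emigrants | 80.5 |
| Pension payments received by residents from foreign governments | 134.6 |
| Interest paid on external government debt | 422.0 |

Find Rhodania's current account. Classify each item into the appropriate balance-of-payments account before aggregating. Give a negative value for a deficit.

Goods: 805.0 + 582.6 + 933.1 - 1864.4 - 419.0 = 37.3
Services: -188.5 - 258.3 + 796.9 + 204.6 = 554.7
Primary income: -168.8 - 422.0 = -590.8
Secondary income: 134.6 - 195.3 + 71.3 + 408.1 = 418.7
Current account = 37.3 + 554.7 + (-590.8) + 418.7 = 419.9
(Excluded from the current account — financial account: borrowing by resident firms from foreign banks 356.4, new loans extended by domestic banks to foreign borrowers 249.7, foreign purchases of equities on the domestic stock exchange 467.3; capital account: acquisition of foreign patents and trademarks (non-produced assets) 113.4, capital transfers received from emigrants 80.5.)

419.9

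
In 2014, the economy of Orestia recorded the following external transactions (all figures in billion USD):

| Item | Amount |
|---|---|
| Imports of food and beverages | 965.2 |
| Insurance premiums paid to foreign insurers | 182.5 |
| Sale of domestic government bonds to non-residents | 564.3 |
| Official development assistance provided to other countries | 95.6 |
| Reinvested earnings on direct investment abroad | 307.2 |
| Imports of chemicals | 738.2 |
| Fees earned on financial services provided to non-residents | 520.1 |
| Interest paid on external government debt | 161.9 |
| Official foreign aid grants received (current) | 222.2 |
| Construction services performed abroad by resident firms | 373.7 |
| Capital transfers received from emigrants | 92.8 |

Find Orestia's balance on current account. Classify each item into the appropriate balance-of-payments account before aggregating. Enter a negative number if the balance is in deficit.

Goods: -965.2 - 738.2 = -1703.4
Services: -182.5 + 520.1 + 373.7 = 711.3
Primary income: -161.9 + 307.2 = 145.3
Secondary income: -95.6 + 222.2 = 126.6
Current account = (-1703.4) + 711.3 + 145.3 + 126.6 = -720.2
(Excluded from the current account — financial account: sale of domestic government bonds to non-residents 564.3; capital account: capital transfers received from emigrants 92.8.)

-720.2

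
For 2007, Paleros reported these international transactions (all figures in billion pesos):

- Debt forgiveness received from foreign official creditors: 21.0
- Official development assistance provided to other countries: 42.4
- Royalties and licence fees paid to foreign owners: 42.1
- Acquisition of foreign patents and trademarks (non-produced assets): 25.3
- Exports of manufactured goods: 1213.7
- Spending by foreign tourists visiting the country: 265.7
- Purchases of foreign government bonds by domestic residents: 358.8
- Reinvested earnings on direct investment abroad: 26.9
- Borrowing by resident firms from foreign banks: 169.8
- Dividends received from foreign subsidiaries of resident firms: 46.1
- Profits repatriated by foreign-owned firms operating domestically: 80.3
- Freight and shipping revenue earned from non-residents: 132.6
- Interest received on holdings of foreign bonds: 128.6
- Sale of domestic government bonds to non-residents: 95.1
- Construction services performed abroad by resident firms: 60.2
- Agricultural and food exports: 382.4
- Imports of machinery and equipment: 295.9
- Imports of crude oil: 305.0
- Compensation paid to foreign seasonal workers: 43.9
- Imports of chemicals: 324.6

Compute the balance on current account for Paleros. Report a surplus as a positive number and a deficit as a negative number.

Goods: -305.0 - 295.9 + 1213.7 + 382.4 - 324.6 = 670.6
Services: 132.6 + 60.2 + 265.7 - 42.1 = 416.4
Primary income: 26.9 - 43.9 + 128.6 - 80.3 + 46.1 = 77.4
Secondary income: -42.4
Current account = 670.6 + 416.4 + 77.4 + (-42.4) = 1122.0
(Excluded from the current account — capital account: debt forgiveness received from foreign official creditors 21.0, acquisition of foreign patents and trademarks (non-produced assets) 25.3; financial account: purchases of foreign government bonds by domestic residents 358.8, borrowing by resident firms from foreign banks 169.8, sale of domestic government bonds to non-residents 95.1.)

1122.0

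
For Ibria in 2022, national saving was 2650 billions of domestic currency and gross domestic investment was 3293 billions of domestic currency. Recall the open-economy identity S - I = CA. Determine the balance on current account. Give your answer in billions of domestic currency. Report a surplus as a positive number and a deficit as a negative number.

S - I = CA (net lending to the rest of the world).
CA = S - I = 2650 - 3293 = -643

-643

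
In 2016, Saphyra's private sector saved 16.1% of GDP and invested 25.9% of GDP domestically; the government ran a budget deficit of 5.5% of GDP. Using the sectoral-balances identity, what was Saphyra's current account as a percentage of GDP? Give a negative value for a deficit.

By the sectoral-balances identity, CA = (S_private - I) + (T - G).
Private balance = 16.1 - 25.9 = -9.8
Government balance (T - G) = -5.5
CA = -9.8 + (-5.5) = -15.3

-15.3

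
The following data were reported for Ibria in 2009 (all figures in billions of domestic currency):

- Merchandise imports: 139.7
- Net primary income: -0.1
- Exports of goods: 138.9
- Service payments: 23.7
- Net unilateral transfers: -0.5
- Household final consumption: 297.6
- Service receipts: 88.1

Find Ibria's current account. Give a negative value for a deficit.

Goods balance = 138.9 - 139.7 = -0.8
Services balance = 88.1 - 23.7 = 64.4
Trade balance (goods + services) = -0.8 + 64.4 = 63.6
Net primary income = -0.1
Net secondary income = -0.5
Current account = 63.6 + (-0.1) + (-0.5) = 63.0

63.0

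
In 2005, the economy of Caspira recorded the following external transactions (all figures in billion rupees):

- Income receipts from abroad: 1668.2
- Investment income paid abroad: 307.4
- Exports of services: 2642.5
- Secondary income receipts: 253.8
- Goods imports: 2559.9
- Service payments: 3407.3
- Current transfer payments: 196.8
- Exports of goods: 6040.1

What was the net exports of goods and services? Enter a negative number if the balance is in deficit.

Goods balance = 6040.1 - 2559.9 = 3480.2
Services balance = 2642.5 - 3407.3 = -764.8
Trade balance (goods + services) = 3480.2 + (-764.8) = 2715.4

2715.4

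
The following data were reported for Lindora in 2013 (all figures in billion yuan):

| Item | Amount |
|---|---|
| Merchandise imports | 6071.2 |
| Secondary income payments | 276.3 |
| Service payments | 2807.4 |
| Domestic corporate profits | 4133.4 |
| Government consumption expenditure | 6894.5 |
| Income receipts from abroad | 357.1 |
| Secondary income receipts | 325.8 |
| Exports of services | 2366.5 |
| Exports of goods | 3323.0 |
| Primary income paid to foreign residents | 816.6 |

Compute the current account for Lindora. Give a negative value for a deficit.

-3599.1

Goods balance = 3323.0 - 6071.2 = -2748.2
Services balance = 2366.5 - 2807.4 = -440.9
Trade balance (goods + services) = -2748.2 + (-440.9) = -3189.1
Net primary income = 357.1 - 816.6 = -459.5
Net secondary income = 325.8 - 276.3 = 49.5
Current account = -3189.1 + (-459.5) + 49.5 = -3599.1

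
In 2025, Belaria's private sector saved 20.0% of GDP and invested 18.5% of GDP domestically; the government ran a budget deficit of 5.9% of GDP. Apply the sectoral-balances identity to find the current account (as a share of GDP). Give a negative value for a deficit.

-4.4

By the sectoral-balances identity, CA = (S_private - I) + (T - G).
Private balance = 20.0 - 18.5 = 1.5
Government balance (T - G) = -5.9
CA = 1.5 + (-5.9) = -4.4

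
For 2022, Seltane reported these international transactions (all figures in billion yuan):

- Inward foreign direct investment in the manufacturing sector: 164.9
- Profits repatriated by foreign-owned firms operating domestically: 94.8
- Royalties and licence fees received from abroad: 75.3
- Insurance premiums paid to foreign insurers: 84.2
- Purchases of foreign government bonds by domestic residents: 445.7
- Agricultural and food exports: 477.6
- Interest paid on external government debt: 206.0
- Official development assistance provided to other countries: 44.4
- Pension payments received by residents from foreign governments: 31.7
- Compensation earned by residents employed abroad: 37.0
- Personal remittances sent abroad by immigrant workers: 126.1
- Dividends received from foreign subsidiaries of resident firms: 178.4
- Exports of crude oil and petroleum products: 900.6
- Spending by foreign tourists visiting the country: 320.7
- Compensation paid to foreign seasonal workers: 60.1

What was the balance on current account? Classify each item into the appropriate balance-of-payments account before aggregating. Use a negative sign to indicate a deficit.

1405.7

Goods: 477.6 + 900.6 = 1378.2
Services: 320.7 - 84.2 + 75.3 = 311.8
Primary income: 37.0 - 60.1 - 94.8 - 206.0 + 178.4 = -145.5
Secondary income: 31.7 - 44.4 - 126.1 = -138.8
Current account = 1378.2 + 311.8 + (-145.5) + (-138.8) = 1405.7
(Excluded from the current account — financial account: inward foreign direct investment in the manufacturing sector 164.9, purchases of foreign government bonds by domestic residents 445.7.)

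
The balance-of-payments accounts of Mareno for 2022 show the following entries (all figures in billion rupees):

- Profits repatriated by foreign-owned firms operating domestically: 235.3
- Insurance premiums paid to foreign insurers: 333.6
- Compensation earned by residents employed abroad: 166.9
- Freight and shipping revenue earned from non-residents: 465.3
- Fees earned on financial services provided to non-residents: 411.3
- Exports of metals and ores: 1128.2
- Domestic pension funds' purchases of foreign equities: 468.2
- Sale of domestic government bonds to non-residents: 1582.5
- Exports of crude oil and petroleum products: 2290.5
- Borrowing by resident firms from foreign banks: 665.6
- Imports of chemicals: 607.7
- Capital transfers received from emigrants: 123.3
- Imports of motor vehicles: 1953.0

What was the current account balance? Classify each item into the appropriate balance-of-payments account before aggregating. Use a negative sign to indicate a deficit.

Goods: -607.7 - 1953.0 + 2290.5 + 1128.2 = 858.0
Services: -333.6 + 465.3 + 411.3 = 543.0
Primary income: 166.9 - 235.3 = -68.4
Current account = 858.0 + 543.0 + (-68.4) = 1332.6
(Excluded from the current account — financial account: domestic pension funds' purchases of foreign equities 468.2, sale of domestic government bonds to non-residents 1582.5, borrowing by resident firms from foreign banks 665.6; capital account: capital transfers received from emigrants 123.3.)

1332.6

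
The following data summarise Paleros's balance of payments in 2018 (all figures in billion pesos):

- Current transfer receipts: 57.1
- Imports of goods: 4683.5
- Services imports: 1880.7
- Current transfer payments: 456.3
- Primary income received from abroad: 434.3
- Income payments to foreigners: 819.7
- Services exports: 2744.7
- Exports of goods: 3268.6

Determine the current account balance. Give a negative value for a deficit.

-1335.5

Goods balance = 3268.6 - 4683.5 = -1414.9
Services balance = 2744.7 - 1880.7 = 864.0
Trade balance (goods + services) = -1414.9 + 864.0 = -550.9
Net primary income = 434.3 - 819.7 = -385.4
Net secondary income = 57.1 - 456.3 = -399.2
Current account = -550.9 + (-385.4) + (-399.2) = -1335.5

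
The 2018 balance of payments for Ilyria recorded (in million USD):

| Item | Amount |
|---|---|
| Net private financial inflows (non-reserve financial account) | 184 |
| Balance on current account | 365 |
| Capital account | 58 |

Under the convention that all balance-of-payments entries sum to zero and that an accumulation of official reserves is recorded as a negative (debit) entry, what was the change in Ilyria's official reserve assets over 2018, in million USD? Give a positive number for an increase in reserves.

Official reserve transactions balance = -(365 + 58 + 184) = -607
An accumulation of reserves is recorded as a debit (negative entry), so the change in the stock of reserves is the negative of that balance.
Change in official reserves = -(-607) = 607

607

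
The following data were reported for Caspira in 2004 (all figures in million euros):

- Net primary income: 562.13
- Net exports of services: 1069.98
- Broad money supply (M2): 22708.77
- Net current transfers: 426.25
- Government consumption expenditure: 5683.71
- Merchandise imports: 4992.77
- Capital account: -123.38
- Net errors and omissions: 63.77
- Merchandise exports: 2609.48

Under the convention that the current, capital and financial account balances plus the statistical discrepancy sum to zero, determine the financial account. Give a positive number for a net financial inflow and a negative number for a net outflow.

Goods balance = 2609.48 - 4992.77 = -2383.29
Services balance = 1069.98
Trade balance (goods + services) = -2383.29 + 1069.98 = -1313.31
Net primary income = 562.13
Net secondary income = 426.25
Current account = -1313.31 + 562.13 + 426.25 = -324.93
Financial account = -(-324.93 + (-123.38) + 63.77) = 384.54

384.54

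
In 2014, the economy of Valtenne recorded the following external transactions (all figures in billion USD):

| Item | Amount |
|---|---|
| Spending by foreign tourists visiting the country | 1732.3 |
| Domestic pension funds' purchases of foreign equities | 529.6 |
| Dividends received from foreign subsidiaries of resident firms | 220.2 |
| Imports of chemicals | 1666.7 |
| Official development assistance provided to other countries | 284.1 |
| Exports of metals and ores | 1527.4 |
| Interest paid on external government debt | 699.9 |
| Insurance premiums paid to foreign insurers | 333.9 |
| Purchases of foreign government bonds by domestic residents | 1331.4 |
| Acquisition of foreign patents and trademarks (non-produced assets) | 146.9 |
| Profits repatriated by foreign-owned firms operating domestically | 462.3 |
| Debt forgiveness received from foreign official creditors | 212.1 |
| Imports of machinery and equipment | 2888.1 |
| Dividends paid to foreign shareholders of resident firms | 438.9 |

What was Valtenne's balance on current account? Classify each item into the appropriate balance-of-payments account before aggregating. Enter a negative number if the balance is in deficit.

Goods: -1666.7 - 2888.1 + 1527.4 = -3027.4
Services: -333.9 + 1732.3 = 1398.4
Primary income: -462.3 + 220.2 - 699.9 - 438.9 = -1380.9
Secondary income: -284.1
Current account = (-3027.4) + 1398.4 + (-1380.9) + (-284.1) = -3294.0
(Excluded from the current account — financial account: domestic pension funds' purchases of foreign equities 529.6, purchases of foreign government bonds by domestic residents 1331.4; capital account: acquisition of foreign patents and trademarks (non-produced assets) 146.9, debt forgiveness received from foreign official creditors 212.1.)

-3294.0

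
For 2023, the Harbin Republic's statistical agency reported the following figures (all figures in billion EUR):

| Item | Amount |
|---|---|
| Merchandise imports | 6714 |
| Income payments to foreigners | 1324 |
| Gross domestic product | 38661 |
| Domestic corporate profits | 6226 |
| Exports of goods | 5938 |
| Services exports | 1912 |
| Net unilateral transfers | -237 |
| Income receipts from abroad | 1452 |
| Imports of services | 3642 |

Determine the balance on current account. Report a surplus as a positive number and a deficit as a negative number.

-2615

Goods balance = 5938 - 6714 = -776
Services balance = 1912 - 3642 = -1730
Trade balance (goods + services) = -776 + (-1730) = -2506
Net primary income = 1452 - 1324 = 128
Net secondary income = -237
Current account = -2506 + 128 + (-237) = -2615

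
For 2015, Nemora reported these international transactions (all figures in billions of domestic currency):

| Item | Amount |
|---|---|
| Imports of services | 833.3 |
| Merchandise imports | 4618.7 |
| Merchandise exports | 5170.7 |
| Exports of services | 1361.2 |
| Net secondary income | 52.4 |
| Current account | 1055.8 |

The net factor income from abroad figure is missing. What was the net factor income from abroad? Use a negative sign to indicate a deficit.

-76.5

Current account = goods balance + services balance + net primary income + net secondary income
Sum of the known components = 1132.3
Net factor income from abroad = CA - (known components) = 1055.8 - 1132.3 = -76.5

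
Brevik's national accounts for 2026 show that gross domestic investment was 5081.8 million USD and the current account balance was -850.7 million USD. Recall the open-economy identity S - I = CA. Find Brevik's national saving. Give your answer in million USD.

4231.1

S = I + CA = 5081.8 + (-850.7) = 4231.1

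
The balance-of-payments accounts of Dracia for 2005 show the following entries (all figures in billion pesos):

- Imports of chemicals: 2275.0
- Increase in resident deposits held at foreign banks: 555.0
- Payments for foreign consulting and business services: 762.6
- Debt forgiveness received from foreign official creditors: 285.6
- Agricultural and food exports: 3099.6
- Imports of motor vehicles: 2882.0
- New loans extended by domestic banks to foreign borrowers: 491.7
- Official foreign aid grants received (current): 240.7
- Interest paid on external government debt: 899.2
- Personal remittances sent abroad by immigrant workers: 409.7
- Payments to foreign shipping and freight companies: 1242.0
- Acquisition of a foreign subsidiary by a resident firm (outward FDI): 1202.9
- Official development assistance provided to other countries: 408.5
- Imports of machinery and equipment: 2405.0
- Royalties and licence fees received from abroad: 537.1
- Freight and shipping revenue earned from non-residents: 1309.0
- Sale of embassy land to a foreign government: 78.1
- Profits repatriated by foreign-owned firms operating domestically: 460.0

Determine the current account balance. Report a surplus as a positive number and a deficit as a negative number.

Goods: -2275.0 - 2882.0 + 3099.6 - 2405.0 = -4462.4
Services: -1242.0 + 537.1 + 1309.0 - 762.6 = -158.5
Primary income: -899.2 - 460.0 = -1359.2
Secondary income: -408.5 + 240.7 - 409.7 = -577.5
Current account = (-4462.4) + (-158.5) + (-1359.2) + (-577.5) = -6557.6
(Excluded from the current account — financial account: increase in resident deposits held at foreign banks 555.0, new loans extended by domestic banks to foreign borrowers 491.7, acquisition of a foreign subsidiary by a resident firm (outward FDI) 1202.9; capital account: debt forgiveness received from foreign official creditors 285.6, sale of embassy land to a foreign government 78.1.)

-6557.6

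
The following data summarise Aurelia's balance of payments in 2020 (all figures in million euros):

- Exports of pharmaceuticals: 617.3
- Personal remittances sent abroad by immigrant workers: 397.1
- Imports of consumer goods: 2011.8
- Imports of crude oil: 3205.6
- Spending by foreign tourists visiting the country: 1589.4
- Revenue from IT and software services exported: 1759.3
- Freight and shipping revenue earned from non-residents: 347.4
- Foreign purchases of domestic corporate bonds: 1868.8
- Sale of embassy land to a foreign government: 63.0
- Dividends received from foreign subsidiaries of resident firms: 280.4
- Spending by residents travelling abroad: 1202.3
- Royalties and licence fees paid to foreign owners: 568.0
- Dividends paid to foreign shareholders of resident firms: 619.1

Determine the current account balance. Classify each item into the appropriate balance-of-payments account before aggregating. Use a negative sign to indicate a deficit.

-3410.1

Goods: 617.3 - 3205.6 - 2011.8 = -4600.1
Services: 1759.3 + 347.4 - 568.0 - 1202.3 + 1589.4 = 1925.8
Primary income: -619.1 + 280.4 = -338.7
Secondary income: -397.1
Current account = (-4600.1) + 1925.8 + (-338.7) + (-397.1) = -3410.1
(Excluded from the current account — financial account: foreign purchases of domestic corporate bonds 1868.8; capital account: sale of embassy land to a foreign government 63.0.)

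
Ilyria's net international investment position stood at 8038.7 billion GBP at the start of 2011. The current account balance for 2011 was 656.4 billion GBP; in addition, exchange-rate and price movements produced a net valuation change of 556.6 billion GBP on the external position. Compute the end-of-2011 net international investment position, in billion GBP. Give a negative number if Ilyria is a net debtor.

Change in NIIP = current account + net valuation change = 656.4 + 556.6 = 1213.0
End-of-year NIIP = 8038.7 + 1213.0 = 9251.7

9251.7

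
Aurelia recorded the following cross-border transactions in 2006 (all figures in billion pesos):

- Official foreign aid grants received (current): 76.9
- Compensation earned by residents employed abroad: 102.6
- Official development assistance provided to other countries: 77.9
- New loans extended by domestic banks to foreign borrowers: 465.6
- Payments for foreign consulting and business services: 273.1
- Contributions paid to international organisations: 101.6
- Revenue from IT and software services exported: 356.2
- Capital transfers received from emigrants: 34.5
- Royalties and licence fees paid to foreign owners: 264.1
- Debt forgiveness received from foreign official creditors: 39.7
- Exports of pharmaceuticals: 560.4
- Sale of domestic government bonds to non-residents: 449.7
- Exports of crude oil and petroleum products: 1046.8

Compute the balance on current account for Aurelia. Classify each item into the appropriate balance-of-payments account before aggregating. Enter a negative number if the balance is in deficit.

Goods: 1046.8 + 560.4 = 1607.2
Services: -264.1 - 273.1 + 356.2 = -181.0
Primary income: 102.6
Secondary income: 76.9 - 101.6 - 77.9 = -102.6
Current account = 1607.2 + (-181.0) + 102.6 + (-102.6) = 1426.2
(Excluded from the current account — financial account: new loans extended by domestic banks to foreign borrowers 465.6, sale of domestic government bonds to non-residents 449.7; capital account: capital transfers received from emigrants 34.5, debt forgiveness received from foreign official creditors 39.7.)

1426.2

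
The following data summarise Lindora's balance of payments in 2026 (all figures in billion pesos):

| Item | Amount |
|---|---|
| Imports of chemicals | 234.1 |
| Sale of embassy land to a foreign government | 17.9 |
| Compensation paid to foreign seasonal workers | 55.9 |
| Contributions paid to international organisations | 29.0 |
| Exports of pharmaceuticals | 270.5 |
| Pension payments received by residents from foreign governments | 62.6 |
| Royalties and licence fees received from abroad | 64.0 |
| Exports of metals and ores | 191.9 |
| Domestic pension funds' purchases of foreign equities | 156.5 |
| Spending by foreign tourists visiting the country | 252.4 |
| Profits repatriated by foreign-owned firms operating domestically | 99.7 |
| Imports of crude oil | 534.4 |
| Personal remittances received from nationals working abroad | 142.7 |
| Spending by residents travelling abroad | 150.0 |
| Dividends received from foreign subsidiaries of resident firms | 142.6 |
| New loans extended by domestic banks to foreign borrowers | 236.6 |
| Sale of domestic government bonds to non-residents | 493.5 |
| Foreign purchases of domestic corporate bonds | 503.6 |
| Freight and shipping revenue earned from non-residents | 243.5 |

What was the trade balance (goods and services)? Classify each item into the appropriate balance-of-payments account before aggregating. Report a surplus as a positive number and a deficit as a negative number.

Goods: 270.5 - 534.4 - 234.1 + 191.9 = -306.1
Services: -150.0 + 64.0 + 252.4 + 243.5 = 409.9
Trade balance = -306.1 + 409.9 = 103.8
(Excluded from the trade balance — capital account: sale of embassy land to a foreign government 17.9; primary income: compensation paid to foreign seasonal workers 55.9, profits repatriated by foreign-owned firms operating domestically 99.7, dividends received from foreign subsidiaries of resident firms 142.6; secondary income: contributions paid to international organisations 29.0, pension payments received by residents from foreign governments 62.6, personal remittances received from nationals working abroad 142.7; financial account: domestic pension funds' purchases of foreign equities 156.5, new loans extended by domestic banks to foreign borrowers 236.6, sale of domestic government bonds to non-residents 493.5, foreign purchases of domestic corporate bonds 503.6.)

103.8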